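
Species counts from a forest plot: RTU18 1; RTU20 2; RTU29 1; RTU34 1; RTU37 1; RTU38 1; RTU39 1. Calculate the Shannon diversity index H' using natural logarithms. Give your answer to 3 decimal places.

1.906

Total N = 1+2+1+1+1+1+1 = 8, so the proportions are 0.125, 0.25, 0.125, 0.125, 0.125, 0.125, 0.125 (working shown to 5 dp, full precision carried).
Each pᵢ ln pᵢ term: 0.125×(-2.07944)=-0.25993, 0.25×(-1.38629)=-0.34657, 0.125×(-2.07944)=-0.25993, 0.125×(-2.07944)=-0.25993, 0.125×(-2.07944)=-0.25993, 0.125×(-2.07944)=-0.25993, 0.125×(-2.07944)=-0.25993.
Sum = -1.90615, so H' = 1.906.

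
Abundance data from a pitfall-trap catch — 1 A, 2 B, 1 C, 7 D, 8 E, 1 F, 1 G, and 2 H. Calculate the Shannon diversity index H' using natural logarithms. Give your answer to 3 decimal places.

Total N = 1+2+1+7+8+1+1+2 = 23, so the proportions are 0.04348, 0.08696, 0.04348, 0.30435, 0.34783, 0.04348, 0.04348, 0.08696 (working shown to 5 dp, full precision carried).
Each pᵢ ln pᵢ term: 0.04348×(-3.13549)=-0.13633, 0.08696×(-2.44235)=-0.21238, 0.04348×(-3.13549)=-0.13633, 0.30435×(-1.18958)=-0.36205, 0.34783×(-1.05605)=-0.36732, 0.04348×(-3.13549)=-0.13633, 0.04348×(-3.13549)=-0.13633, 0.08696×(-2.44235)=-0.21238.
Sum = -1.69943, so H' = 1.699.

1.699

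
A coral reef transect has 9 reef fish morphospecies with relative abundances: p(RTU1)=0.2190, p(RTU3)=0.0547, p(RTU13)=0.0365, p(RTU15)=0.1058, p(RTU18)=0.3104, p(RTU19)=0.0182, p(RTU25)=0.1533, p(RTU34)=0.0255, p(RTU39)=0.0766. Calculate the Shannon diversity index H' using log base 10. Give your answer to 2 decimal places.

0.81

Each pᵢ log₁₀ pᵢ term (working shown to 4 dp, full precision carried): 0.219×(-0.6596)=-0.1444, 0.0547×(-1.2620)=-0.0690, 0.0365×(-1.4377)=-0.0525, 0.1058×(-0.9755)=-0.1032, 0.3104×(-0.5081)=-0.1577, 0.0182×(-1.7399)=-0.0317, 0.1533×(-0.8145)=-0.1249, 0.0255×(-1.5935)=-0.0406, 0.0766×(-1.1158)=-0.0855.
Sum = -0.8095, so H' = 0.81.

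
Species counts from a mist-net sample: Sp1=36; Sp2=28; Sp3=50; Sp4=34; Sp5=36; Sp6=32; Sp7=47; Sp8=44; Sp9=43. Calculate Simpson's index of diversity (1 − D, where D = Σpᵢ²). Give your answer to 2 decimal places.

0.89

Total N = 36+28+50+34+36+32+47+44+43 = 350, so the proportions are 0.1029, 0.08, 0.1429, 0.0971, 0.1029, 0.0914, 0.1343, 0.1257, 0.1229 (working shown to 4 dp, full precision carried).
D = 0.1029² + 0.08² + 0.1429² + 0.0971² + 0.1029² + 0.0914² + 0.1343² + 0.1257² + 0.1229² = 0.0106 + 0.0064 + 0.0204 + 0.0094 + 0.0106 + 0.0084 + 0.0180 + 0.0158 + 0.0151 = 0.1147.
So 1 − D = 0.8853, i.e. 0.89 to 2 decimal places.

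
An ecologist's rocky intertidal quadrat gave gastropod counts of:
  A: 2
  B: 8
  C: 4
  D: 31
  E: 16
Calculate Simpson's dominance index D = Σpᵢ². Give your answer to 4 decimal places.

0.3496

Total N = 2+8+4+31+16 = 61, so the proportions are 0.032787, 0.131148, 0.065574, 0.508197, 0.262295 (working shown to 6 dp, full precision carried).
D = 0.032787² + 0.131148² + 0.065574² + 0.508197² + 0.262295² = 0.001075 + 0.017200 + 0.004300 + 0.258264 + 0.068799 = 0.349637.
To 4 decimal places, D = 0.3496.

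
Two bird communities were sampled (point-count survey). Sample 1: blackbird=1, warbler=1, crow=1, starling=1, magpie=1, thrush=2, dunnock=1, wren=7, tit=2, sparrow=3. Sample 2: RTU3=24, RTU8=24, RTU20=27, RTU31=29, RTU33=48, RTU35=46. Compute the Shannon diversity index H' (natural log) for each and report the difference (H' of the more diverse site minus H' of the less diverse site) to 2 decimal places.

0.26

Sample 1: N=20, proportions 0.05, 0.05, 0.05, 0.05, 0.05, 0.1, 0.05, 0.35, 0.1, 0.15, giving H' = 2.01124 (working shown to 5 dp, full precision carried).
Sample 2: N=198, proportions 0.12121, 0.12121, 0.13636, 0.14646, 0.24242, 0.23232, giving H' = 1.74725.
Difference = |2.01124 − 1.74725| = 0.26399, i.e. 0.26 to 2 decimal places.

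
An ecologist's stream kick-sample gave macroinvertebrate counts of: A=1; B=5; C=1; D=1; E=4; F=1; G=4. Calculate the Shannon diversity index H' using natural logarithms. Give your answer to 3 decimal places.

Total N = 1+5+1+1+4+1+4 = 17, so the proportions are 0.05882, 0.29412, 0.05882, 0.05882, 0.23529, 0.05882, 0.23529 (working shown to 5 dp, full precision carried).
Each pᵢ ln pᵢ term: 0.05882×(-2.83321)=-0.16666, 0.29412×(-1.22378)=-0.35993, 0.05882×(-2.83321)=-0.16666, 0.05882×(-2.83321)=-0.16666, 0.23529×(-1.44692)=-0.34045, 0.05882×(-2.83321)=-0.16666, 0.23529×(-1.44692)=-0.34045.
Sum = -1.70748, so H' = 1.707.

1.707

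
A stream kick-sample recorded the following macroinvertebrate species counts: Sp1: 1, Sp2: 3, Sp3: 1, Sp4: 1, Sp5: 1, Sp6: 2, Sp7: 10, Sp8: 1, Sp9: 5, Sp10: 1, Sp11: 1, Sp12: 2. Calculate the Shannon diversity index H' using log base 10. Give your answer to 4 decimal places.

0.9062

Total N = 1+3+1+1+1+2+10+1+5+1+1+2 = 29, so the proportions are 0.034483, 0.103448, 0.034483, 0.034483, 0.034483, 0.068966, 0.344828, 0.034483, 0.172414, 0.034483, 0.034483, 0.068966 (working shown to 6 dp, full precision carried).
Each pᵢ log₁₀ pᵢ term: 0.034483×(-1.462398)=-0.050428, 0.103448×(-0.985277)=-0.101925, 0.034483×(-1.462398)=-0.050428, 0.034483×(-1.462398)=-0.050428, 0.034483×(-1.462398)=-0.050428, 0.068966×(-1.161368)=-0.080094, 0.344828×(-0.462398)=-0.159448, 0.034483×(-1.462398)=-0.050428, 0.172414×(-0.763428)=-0.131626, 0.034483×(-1.462398)=-0.050428, 0.034483×(-1.462398)=-0.050428, 0.068966×(-1.161368)=-0.080094.
Sum = -0.906180, so H' = 0.9062.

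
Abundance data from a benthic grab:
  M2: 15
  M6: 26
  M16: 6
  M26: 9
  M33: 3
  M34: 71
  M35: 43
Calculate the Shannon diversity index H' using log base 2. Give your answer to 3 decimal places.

2.235

Total N = 15+26+6+9+3+71+43 = 173, so the proportions are 0.08671, 0.15029, 0.03468, 0.05202, 0.01734, 0.4104, 0.24855 (working shown to 5 dp, full precision carried).
Each pᵢ log₂ pᵢ term: 0.08671×(-3.52774)=-0.30587, 0.15029×(-2.73419)=-0.41092, 0.03468×(-4.84967)=-0.16820, 0.05202×(-4.26470)=-0.22186, 0.01734×(-5.84967)=-0.10144, 0.4104×(-1.28488)=-0.52732, 0.24855×(-2.00836)=-0.49919.
Sum = -2.23480, so H' = 2.235.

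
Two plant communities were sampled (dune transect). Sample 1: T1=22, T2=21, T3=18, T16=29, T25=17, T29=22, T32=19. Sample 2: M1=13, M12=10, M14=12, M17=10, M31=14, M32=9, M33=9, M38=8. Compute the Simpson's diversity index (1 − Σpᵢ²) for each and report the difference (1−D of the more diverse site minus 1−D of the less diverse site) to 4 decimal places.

Sample 1: N=148, proportions 0.148649, 0.141892, 0.121622, 0.195946, 0.114865, 0.148649, 0.128378, giving 1−D = 0.852812 (working shown to 6 dp, full precision carried).
Sample 2: N=85, proportions 0.152941, 0.117647, 0.141176, 0.117647, 0.164706, 0.105882, 0.105882, 0.094118, giving 1−D = 0.870588.
Difference = |0.852812 − 0.870588| = 0.017776, i.e. 0.0178 to 4 decimal places.

0.0178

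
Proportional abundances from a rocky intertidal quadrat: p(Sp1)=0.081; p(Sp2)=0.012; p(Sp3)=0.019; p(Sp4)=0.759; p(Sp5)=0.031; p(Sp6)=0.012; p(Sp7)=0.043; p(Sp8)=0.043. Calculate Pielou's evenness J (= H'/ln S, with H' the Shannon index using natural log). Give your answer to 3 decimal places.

H' = −Σ pᵢ ln pᵢ = −((-0.20358) + (-0.05307) + (-0.07530) + (-0.20930) + (-0.10769) + (-0.05307) + (-0.13530) + (-0.13530)) = 0.97262 (working shown to 5 dp, full precision carried).
With S = 8 species, ln S = 2.07944, so J = 0.97262/2.07944 = 0.46773, i.e. 0.468 to 3 decimal places.

0.468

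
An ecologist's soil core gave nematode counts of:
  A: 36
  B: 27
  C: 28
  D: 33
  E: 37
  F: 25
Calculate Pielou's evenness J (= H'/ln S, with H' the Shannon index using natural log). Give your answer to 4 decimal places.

0.9939

Total N = 36+27+28+33+37+25 = 186, so the proportions are 0.193548, 0.145161, 0.150538, 0.177419, 0.198925, 0.134409 (working shown to 6 dp, full precision carried).
H' = −Σ pᵢ ln pᵢ = −((-0.317851) + (-0.280148) + (-0.285049) + (-0.306800) + (-0.321229) + (-0.269741)) = 1.780819.
With S = 6 species, ln S = 1.791759, so J = 1.780819/1.791759 = 0.993894, i.e. 0.9939 to 4 decimal places.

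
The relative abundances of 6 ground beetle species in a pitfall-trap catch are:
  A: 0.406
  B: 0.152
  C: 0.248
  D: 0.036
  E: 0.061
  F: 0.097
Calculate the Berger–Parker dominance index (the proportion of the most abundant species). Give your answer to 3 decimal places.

The largest proportion is 0.406, i.e. d = 0.406 to 3 decimal places.

0.406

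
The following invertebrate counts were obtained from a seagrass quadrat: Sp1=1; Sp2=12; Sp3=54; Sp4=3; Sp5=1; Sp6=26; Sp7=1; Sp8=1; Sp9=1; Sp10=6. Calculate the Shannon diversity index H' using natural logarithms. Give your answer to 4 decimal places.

1.4183

Total N = 1+12+54+3+1+26+1+1+1+6 = 106, so the proportions are 0.009434, 0.113208, 0.509434, 0.028302, 0.009434, 0.245283, 0.009434, 0.009434, 0.009434, 0.056604 (working shown to 6 dp, full precision carried).
Each pᵢ ln pᵢ term: 0.009434×(-4.663439)=-0.043995, 0.113208×(-2.178532)=-0.246626, 0.509434×(-0.674455)=-0.343590, 0.028302×(-3.564827)=-0.100891, 0.009434×(-4.663439)=-0.043995, 0.245283×(-1.405343)=-0.344707, 0.009434×(-4.663439)=-0.043995, 0.009434×(-4.663439)=-0.043995, 0.009434×(-4.663439)=-0.043995, 0.056604×(-2.871680)=-0.162548.
Sum = -1.418336, so H' = 1.4183.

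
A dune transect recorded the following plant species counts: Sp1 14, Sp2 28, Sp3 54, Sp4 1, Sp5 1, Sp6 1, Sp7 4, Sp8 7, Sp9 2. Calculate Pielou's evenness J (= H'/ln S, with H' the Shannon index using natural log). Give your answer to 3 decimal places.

Total N = 14+28+54+1+1+1+4+7+2 = 112, so the proportions are 0.125, 0.25, 0.48214, 0.00893, 0.00893, 0.00893, 0.03571, 0.0625, 0.01786 (working shown to 5 dp, full precision carried).
H' = −Σ pᵢ ln pᵢ = −((-0.25993) + (-0.34657) + (-0.35173) + (-0.04213) + (-0.04213) + (-0.04213) + (-0.11901) + (-0.17329) + (-0.07188)) = 1.44880.
With S = 9 species, ln S = 2.19722, so J = 1.44880/2.19722 = 0.65938, i.e. 0.659 to 3 decimal places.

0.659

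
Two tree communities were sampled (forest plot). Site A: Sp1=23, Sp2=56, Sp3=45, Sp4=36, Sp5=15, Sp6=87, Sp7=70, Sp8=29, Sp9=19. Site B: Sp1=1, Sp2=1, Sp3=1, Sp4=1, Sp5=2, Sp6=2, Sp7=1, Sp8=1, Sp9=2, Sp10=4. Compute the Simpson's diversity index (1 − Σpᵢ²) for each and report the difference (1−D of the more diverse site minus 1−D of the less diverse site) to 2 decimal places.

0.01

Site A: N=380, proportions 0.0605, 0.1474, 0.1184, 0.0947, 0.0395, 0.2289, 0.1842, 0.0763, 0.05, giving 1−D = 0.8554 (working shown to 4 dp, full precision carried).
Site B: N=16, proportions 0.0625, 0.0625, 0.0625, 0.0625, 0.125, 0.125, 0.0625, 0.0625, 0.125, 0.25, giving 1−D = 0.8672.
Difference = |0.8554 − 0.8672| = 0.0118, i.e. 0.01 to 2 decimal places.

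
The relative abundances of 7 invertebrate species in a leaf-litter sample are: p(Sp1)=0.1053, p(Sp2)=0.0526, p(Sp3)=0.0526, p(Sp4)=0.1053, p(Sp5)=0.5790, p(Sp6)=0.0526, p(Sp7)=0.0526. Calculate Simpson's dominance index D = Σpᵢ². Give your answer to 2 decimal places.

D = 0.1053² + 0.0526² + 0.0526² + 0.1053² + 0.579² + 0.0526² + 0.0526² = 0.0111 + 0.0028 + 0.0028 + 0.0111 + 0.3352 + 0.0028 + 0.0028 = 0.3685 (working shown to 4 dp, full precision carried).
To 2 decimal places, D = 0.37.

0.37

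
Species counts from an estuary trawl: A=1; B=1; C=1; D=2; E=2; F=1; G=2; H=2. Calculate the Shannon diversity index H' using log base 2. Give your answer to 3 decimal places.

Total N = 1+1+1+2+2+1+2+2 = 12, so the proportions are 0.08333, 0.08333, 0.08333, 0.16667, 0.16667, 0.08333, 0.16667, 0.16667 (working shown to 5 dp, full precision carried).
Each pᵢ log₂ pᵢ term: 0.08333×(-3.58496)=-0.29875, 0.08333×(-3.58496)=-0.29875, 0.08333×(-3.58496)=-0.29875, 0.16667×(-2.58496)=-0.43083, 0.16667×(-2.58496)=-0.43083, 0.08333×(-3.58496)=-0.29875, 0.16667×(-2.58496)=-0.43083, 0.16667×(-2.58496)=-0.43083.
Sum = -2.91830, so H' = 2.918.

2.918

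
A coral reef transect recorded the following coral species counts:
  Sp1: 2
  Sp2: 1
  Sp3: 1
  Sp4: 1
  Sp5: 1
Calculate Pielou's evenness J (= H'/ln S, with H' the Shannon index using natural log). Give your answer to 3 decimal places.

0.970

Total N = 2+1+1+1+1 = 6, so the proportions are 0.33333, 0.16667, 0.16667, 0.16667, 0.16667 (working shown to 5 dp, full precision carried).
H' = −Σ pᵢ ln pᵢ = −((-0.36620) + (-0.29863) + (-0.29863) + (-0.29863) + (-0.29863)) = 1.56071.
With S = 5 species, ln S = 1.60944, so J = 1.56071/1.60944 = 0.96972, i.e. 0.970 to 3 decimal places.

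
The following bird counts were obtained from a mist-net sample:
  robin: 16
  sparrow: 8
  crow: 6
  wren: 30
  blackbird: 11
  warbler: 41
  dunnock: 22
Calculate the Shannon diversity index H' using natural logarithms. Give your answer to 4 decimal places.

1.7604

Total N = 16+8+6+30+11+41+22 = 134, so the proportions are 0.119403, 0.059701, 0.044776, 0.223881, 0.08209, 0.30597, 0.164179 (working shown to 6 dp, full precision carried).
Each pᵢ ln pᵢ term: 0.119403×(-2.125251)=-0.253761, 0.059701×(-2.818398)=-0.168263, 0.044776×(-3.106080)=-0.139078, 0.223881×(-1.496642)=-0.335069, 0.08209×(-2.499945)=-0.205219, 0.30597×(-1.184268)=-0.362351, 0.164179×(-1.806797)=-0.296638.
Sum = -1.760380, so H' = 1.7604.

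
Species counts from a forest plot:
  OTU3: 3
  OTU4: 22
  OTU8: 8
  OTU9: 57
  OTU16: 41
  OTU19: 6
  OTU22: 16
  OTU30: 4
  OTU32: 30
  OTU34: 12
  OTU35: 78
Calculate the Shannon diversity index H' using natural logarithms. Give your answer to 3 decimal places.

Total N = 3+22+8+57+41+6+16+4+30+12+78 = 277, so the proportions are 0.01083, 0.07942, 0.02888, 0.20578, 0.14801, 0.02166, 0.05776, 0.01444, 0.1083, 0.04332, 0.28159 (working shown to 5 dp, full precision carried).
Each pᵢ ln pᵢ term: 0.01083×(-4.52541)=-0.04901, 0.07942×(-2.53298)=-0.20117, 0.02888×(-3.54458)=-0.10237, 0.20578×(-1.58097)=-0.32533, 0.14801×(-1.91045)=-0.28277, 0.02166×(-3.83226)=-0.08301, 0.05776×(-2.85143)=-0.16470, 0.01444×(-4.23772)=-0.06119, 0.1083×(-2.22282)=-0.24074, 0.04332×(-3.13911)=-0.13599, 0.28159×(-1.26731)=-0.35686.
Sum = -2.00315, so H' = 2.003.

2.003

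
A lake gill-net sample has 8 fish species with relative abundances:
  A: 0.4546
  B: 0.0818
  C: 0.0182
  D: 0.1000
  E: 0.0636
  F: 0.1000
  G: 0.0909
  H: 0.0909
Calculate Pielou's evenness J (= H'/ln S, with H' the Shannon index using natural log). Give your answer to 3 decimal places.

H' = −Σ pᵢ ln pᵢ = −((-0.35838) + (-0.20478) + (-0.07292) + (-0.23026) + (-0.17523) + (-0.23026) + (-0.21798) + (-0.21798)) = 1.70778 (working shown to 5 dp, full precision carried).
With S = 8 species, ln S = 2.07944, so J = 1.70778/2.07944 = 0.82127, i.e. 0.821 to 3 decimal places.

0.821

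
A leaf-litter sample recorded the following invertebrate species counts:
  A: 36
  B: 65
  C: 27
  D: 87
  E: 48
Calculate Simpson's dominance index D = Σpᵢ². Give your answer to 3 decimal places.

Total N = 36+65+27+87+48 = 263, so the proportions are 0.13688, 0.24715, 0.10266, 0.3308, 0.18251 (working shown to 5 dp, full precision carried).
D = 0.13688² + 0.24715² + 0.10266² + 0.3308² + 0.18251² = 0.01874 + 0.06108 + 0.01054 + 0.10943 + 0.03331 = 0.23310.
To 3 decimal places, D = 0.233.

0.233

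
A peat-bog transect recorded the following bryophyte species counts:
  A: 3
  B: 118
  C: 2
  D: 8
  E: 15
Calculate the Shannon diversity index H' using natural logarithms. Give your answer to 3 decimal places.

Total N = 3+118+2+8+15 = 146, so the proportions are 0.02055, 0.80822, 0.0137, 0.05479, 0.10274 (working shown to 5 dp, full precision carried).
Each pᵢ ln pᵢ term: 0.02055×(-3.88499)=-0.07983, 0.80822×(-0.21292)=-0.17209, 0.0137×(-4.29046)=-0.05877, 0.05479×(-2.90417)=-0.15913, 0.10274×(-2.27556)=-0.23379.
Sum = -0.70361, so H' = 0.704.

0.704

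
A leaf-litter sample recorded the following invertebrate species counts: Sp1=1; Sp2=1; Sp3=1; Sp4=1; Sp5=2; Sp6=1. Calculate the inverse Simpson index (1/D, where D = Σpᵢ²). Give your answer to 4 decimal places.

Total N = 1+1+1+1+2+1 = 7, so the proportions are 0.14285714, 0.14285714, 0.14285714, 0.14285714, 0.28571429, 0.14285714 (working shown to 8 dp, full precision carried).
D = 0.14285714² + 0.14285714² + 0.14285714² + 0.14285714² + 0.28571429² + 0.14285714² = 0.02040816 + 0.02040816 + 0.02040816 + 0.02040816 + 0.08163265 + 0.02040816 = 0.18367347.
So 1/D = 5.444444, i.e. 5.4444 to 4 decimal places.

5.4444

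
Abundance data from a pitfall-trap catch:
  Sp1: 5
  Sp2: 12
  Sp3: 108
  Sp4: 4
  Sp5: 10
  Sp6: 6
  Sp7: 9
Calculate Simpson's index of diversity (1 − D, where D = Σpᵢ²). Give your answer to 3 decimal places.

Total N = 5+12+108+4+10+6+9 = 154, so the proportions are 0.03247, 0.07792, 0.7013, 0.02597, 0.06494, 0.03896, 0.05844 (working shown to 5 dp, full precision carried).
D = 0.03247² + 0.07792² + 0.7013² + 0.02597² + 0.06494² + 0.03896² + 0.05844² = 0.00105 + 0.00607 + 0.49182 + 0.00067 + 0.00422 + 0.00152 + 0.00342 = 0.50877.
So 1 − D = 0.49123, i.e. 0.491 to 3 decimal places.

0.491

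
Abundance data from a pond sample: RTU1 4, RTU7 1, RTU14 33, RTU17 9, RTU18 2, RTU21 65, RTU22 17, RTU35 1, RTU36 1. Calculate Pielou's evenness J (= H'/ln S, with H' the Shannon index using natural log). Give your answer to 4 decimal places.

0.6462

Total N = 4+1+33+9+2+65+17+1+1 = 133, so the proportions are 0.030075, 0.007519, 0.24812, 0.067669, 0.015038, 0.488722, 0.12782, 0.007519, 0.007519 (working shown to 6 dp, full precision carried).
H' = −Σ pᵢ ln pᵢ = −((-0.105385) + (-0.036770) + (-0.345840) + (-0.182242) + (-0.063116) + (-0.349906) + (-0.262942) + (-0.036770) + (-0.036770)) = 1.419740.
With S = 9 species, ln S = 2.197225, so J = 1.419740/2.197225 = 0.646151, i.e. 0.6462 to 4 decimal places.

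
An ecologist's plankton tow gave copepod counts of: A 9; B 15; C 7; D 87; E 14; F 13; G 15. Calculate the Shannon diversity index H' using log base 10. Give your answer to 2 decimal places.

0.65

Total N = 9+15+7+87+14+13+15 = 160, so the proportions are 0.0563, 0.0938, 0.0437, 0.5437, 0.0875, 0.0813, 0.0938 (working shown to 4 dp, full precision carried).
Each pᵢ log₁₀ pᵢ term: 0.0563×(-1.2499)=-0.0703, 0.0938×(-1.0280)=-0.0964, 0.0437×(-1.3590)=-0.0595, 0.5437×(-0.2646)=-0.1439, 0.0875×(-1.0580)=-0.0926, 0.0813×(-1.0902)=-0.0886, 0.0938×(-1.0280)=-0.0964.
Sum = -0.6475, so H' = 0.65.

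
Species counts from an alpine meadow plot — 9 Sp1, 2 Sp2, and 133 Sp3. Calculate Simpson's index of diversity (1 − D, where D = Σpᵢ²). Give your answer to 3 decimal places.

0.143

Total N = 9+2+133 = 144, so the proportions are 0.0625, 0.01389, 0.92361 (working shown to 5 dp, full precision carried).
D = 0.0625² + 0.01389² + 0.92361² = 0.00391 + 0.00019 + 0.85306 = 0.85716.
So 1 − D = 0.14284, i.e. 0.143 to 3 decimal places.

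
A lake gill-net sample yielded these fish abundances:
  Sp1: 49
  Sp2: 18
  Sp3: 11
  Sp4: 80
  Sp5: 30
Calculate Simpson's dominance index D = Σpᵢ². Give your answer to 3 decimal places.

0.287

Total N = 49+18+11+80+30 = 188, so the proportions are 0.26064, 0.09574, 0.05851, 0.42553, 0.15957 (working shown to 5 dp, full precision carried).
D = 0.26064² + 0.09574² + 0.05851² + 0.42553² + 0.15957² = 0.06793 + 0.00917 + 0.00342 + 0.18108 + 0.02546 = 0.28706.
To 3 decimal places, D = 0.287.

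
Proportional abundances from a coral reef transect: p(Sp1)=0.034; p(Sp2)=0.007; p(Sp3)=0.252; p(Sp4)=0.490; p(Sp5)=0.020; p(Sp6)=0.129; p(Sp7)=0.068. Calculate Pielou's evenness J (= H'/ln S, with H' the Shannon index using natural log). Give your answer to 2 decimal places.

0.70

H' = −Σ pᵢ ln pᵢ = −((-0.11497) + (-0.03473) + (-0.34734) + (-0.34954) + (-0.07824) + (-0.26418) + (-0.18280)) = 1.37181 (working shown to 5 dp, full precision carried).
With S = 7 species, ln S = 1.94591, so J = 1.37181/1.94591 = 0.70497, i.e. 0.70 to 2 decimal places.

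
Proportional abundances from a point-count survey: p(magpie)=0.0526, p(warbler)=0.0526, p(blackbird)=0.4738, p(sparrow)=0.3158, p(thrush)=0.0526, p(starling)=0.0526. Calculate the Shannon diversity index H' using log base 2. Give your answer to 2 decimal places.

Each pᵢ log₂ pᵢ term (working shown to 4 dp, full precision carried): 0.0526×(-4.2488)=-0.2235, 0.0526×(-4.2488)=-0.2235, 0.4738×(-1.0776)=-0.5106, 0.3158×(-1.6629)=-0.5251, 0.0526×(-4.2488)=-0.2235, 0.0526×(-4.2488)=-0.2235.
Sum = -1.9297, so H' = 1.93.

1.93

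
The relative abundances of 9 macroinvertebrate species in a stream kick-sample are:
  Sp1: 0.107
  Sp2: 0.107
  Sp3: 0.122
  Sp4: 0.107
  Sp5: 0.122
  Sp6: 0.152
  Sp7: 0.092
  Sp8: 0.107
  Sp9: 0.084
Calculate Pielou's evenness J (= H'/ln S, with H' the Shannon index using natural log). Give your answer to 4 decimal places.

0.9939

H' = −Σ pᵢ ln pᵢ = −((-0.239137) + (-0.239137) + (-0.256656) + (-0.239137) + (-0.256656) + (-0.286349) + (-0.219509) + (-0.239137) + (-0.208063)) = 2.183780 (working shown to 6 dp, full precision carried).
With S = 9 species, ln S = 2.197225, so J = 2.183780/2.197225 = 0.993881, i.e. 0.9939 to 4 decimal places.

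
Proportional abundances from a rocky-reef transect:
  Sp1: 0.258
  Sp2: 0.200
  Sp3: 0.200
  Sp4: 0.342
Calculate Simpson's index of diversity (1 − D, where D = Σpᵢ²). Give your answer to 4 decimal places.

0.7365

D = 0.258² + 0.2² + 0.2² + 0.342² = 0.066564 + 0.040000 + 0.040000 + 0.116964 = 0.263528 (working shown to 6 dp, full precision carried).
So 1 − D = 0.736472, i.e. 0.7365 to 4 decimal places.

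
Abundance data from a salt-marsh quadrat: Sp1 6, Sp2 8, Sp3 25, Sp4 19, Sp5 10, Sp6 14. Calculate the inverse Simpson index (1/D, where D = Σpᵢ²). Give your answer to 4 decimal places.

Total N = 6+8+25+19+10+14 = 82, so the proportions are 0.07317073, 0.09756098, 0.30487805, 0.23170732, 0.12195122, 0.17073171 (working shown to 8 dp, full precision carried).
D = 0.07317073² + 0.09756098² + 0.30487805² + 0.23170732² + 0.12195122² + 0.17073171² = 0.00535396 + 0.00951814 + 0.09295062 + 0.05368828 + 0.01487210 + 0.02914932 = 0.20553242.
So 1/D = 4.865412, i.e. 4.8654 to 4 decimal places.

4.8654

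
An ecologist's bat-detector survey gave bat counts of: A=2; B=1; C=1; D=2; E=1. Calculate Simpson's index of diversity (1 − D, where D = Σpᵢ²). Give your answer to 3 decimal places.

0.776

Total N = 2+1+1+2+1 = 7, so the proportions are 0.28571, 0.14286, 0.14286, 0.28571, 0.14286 (working shown to 5 dp, full precision carried).
D = 0.28571² + 0.14286² + 0.14286² + 0.28571² + 0.14286² = 0.08163 + 0.02041 + 0.02041 + 0.08163 + 0.02041 = 0.22449.
So 1 − D = 0.77551, i.e. 0.776 to 3 decimal places.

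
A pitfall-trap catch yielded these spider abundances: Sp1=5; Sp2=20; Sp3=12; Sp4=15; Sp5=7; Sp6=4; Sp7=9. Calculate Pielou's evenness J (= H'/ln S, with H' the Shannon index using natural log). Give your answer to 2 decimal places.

0.93

Total N = 5+20+12+15+7+4+9 = 72, so the proportions are 0.0694, 0.2778, 0.1667, 0.2083, 0.0972, 0.0556, 0.125 (working shown to 4 dp, full precision carried).
H' = −Σ pᵢ ln pᵢ = −((-0.1852) + (-0.3558) + (-0.2986) + (-0.3268) + (-0.2266) + (-0.1606) + (-0.2599)) = 1.8136.
With S = 7 species, ln S = 1.9459, so J = 1.8136/1.9459 = 0.9320, i.e. 0.93 to 2 decimal places.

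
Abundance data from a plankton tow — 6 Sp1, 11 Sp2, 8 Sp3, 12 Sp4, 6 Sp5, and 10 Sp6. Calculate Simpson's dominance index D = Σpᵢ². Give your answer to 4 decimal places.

0.1784

Total N = 6+11+8+12+6+10 = 53, so the proportions are 0.113208, 0.207547, 0.150943, 0.226415, 0.113208, 0.188679 (working shown to 6 dp, full precision carried).
D = 0.113208² + 0.207547² + 0.150943² + 0.226415² + 0.113208² + 0.188679² = 0.012816 + 0.043076 + 0.022784 + 0.051264 + 0.012816 + 0.035600 = 0.178355.
To 4 decimal places, D = 0.1784.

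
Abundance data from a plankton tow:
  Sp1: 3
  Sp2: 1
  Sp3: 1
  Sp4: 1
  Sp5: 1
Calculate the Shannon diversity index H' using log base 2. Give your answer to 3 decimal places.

2.128

Total N = 3+1+1+1+1 = 7, so the proportions are 0.42857, 0.14286, 0.14286, 0.14286, 0.14286 (working shown to 5 dp, full precision carried).
Each pᵢ log₂ pᵢ term: 0.42857×(-1.22239)=-0.52388, 0.14286×(-2.80735)=-0.40105, 0.14286×(-2.80735)=-0.40105, 0.14286×(-2.80735)=-0.40105, 0.14286×(-2.80735)=-0.40105.
Sum = -2.12809, so H' = 2.128.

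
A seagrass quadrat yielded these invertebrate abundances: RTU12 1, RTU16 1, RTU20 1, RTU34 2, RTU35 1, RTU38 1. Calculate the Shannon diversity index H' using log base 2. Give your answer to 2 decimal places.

Total N = 1+1+1+2+1+1 = 7, so the proportions are 0.1429, 0.1429, 0.1429, 0.2857, 0.1429, 0.1429 (working shown to 4 dp, full precision carried).
Each pᵢ log₂ pᵢ term: 0.1429×(-2.8074)=-0.4011, 0.1429×(-2.8074)=-0.4011, 0.1429×(-2.8074)=-0.4011, 0.2857×(-1.8074)=-0.5164, 0.1429×(-2.8074)=-0.4011, 0.1429×(-2.8074)=-0.4011.
Sum = -2.5216, so H' = 2.52.

2.52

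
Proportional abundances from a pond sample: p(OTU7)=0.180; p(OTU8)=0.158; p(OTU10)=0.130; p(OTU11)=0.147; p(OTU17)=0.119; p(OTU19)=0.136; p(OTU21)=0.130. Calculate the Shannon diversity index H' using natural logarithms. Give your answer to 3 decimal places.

1.937

Each pᵢ ln pᵢ term (working shown to 5 dp, full precision carried): 0.18×(-1.71480)=-0.30866, 0.158×(-1.84516)=-0.29154, 0.13×(-2.04022)=-0.26523, 0.147×(-1.91732)=-0.28185, 0.119×(-2.12863)=-0.25331, 0.136×(-1.99510)=-0.27133, 0.13×(-2.04022)=-0.26523.
Sum = -1.93714, so H' = 1.937.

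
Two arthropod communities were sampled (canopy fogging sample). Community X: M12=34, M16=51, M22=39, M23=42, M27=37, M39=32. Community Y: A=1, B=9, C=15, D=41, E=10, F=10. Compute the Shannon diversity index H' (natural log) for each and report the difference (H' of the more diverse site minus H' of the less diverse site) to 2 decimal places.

Community X: N=235, proportions 0.144681, 0.217021, 0.165957, 0.178723, 0.157447, 0.13617, giving H' = 1.779637 (working shown to 6 dp, full precision carried).
Community Y: N=86, proportions 0.011628, 0.104651, 0.174419, 0.476744, 0.116279, 0.116279, giving H' = 1.446162.
Difference = |1.779637 − 1.446162| = 0.333475, i.e. 0.33 to 2 decimal places.

0.33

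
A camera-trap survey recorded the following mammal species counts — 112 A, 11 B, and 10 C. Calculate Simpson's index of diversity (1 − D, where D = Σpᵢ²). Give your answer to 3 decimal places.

0.278

Total N = 112+11+10 = 133, so the proportions are 0.84211, 0.08271, 0.07519 (working shown to 5 dp, full precision carried).
D = 0.84211² + 0.08271² + 0.07519² = 0.70914 + 0.00684 + 0.00565 = 0.72163.
So 1 − D = 0.27837, i.e. 0.278 to 3 decimal places.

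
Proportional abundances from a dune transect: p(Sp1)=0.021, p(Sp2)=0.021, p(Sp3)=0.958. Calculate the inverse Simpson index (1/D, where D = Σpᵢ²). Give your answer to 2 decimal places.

1.09

D = 0.021² + 0.021² + 0.958² = 0.00044 + 0.00044 + 0.91776 = 0.91865 (working shown to 5 dp, full precision carried).
So 1/D = 1.0886, i.e. 1.09 to 2 decimal places.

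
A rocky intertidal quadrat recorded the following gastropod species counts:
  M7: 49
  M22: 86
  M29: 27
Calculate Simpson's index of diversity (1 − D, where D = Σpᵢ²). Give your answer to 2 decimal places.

0.60

Total N = 49+86+27 = 162, so the proportions are 0.3025, 0.5309, 0.1667 (working shown to 4 dp, full precision carried).
D = 0.3025² + 0.5309² + 0.1667² = 0.0915 + 0.2818 + 0.0278 = 0.4011.
So 1 − D = 0.5989, i.e. 0.60 to 2 decimal places.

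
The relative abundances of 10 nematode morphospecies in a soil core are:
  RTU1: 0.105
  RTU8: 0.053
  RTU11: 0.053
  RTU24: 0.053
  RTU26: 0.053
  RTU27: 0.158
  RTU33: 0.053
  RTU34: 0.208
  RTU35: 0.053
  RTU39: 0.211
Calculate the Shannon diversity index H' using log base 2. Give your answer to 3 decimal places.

Each pᵢ log₂ pᵢ term (working shown to 5 dp, full precision carried): 0.105×(-3.25154)=-0.34141, 0.053×(-4.23786)=-0.22461, 0.053×(-4.23786)=-0.22461, 0.053×(-4.23786)=-0.22461, 0.053×(-4.23786)=-0.22461, 0.158×(-2.66200)=-0.42060, 0.053×(-4.23786)=-0.22461, 0.208×(-2.26534)=-0.47119, 0.053×(-4.23786)=-0.22461, 0.211×(-2.24469)=-0.47363.
Sum = -3.05447, so H' = 3.054.

3.054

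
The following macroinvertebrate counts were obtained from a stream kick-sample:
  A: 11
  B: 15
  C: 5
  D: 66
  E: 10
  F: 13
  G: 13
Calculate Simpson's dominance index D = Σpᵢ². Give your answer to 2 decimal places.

0.29

Total N = 11+15+5+66+10+13+13 = 133, so the proportions are 0.0827, 0.1128, 0.0376, 0.4962, 0.0752, 0.0977, 0.0977 (working shown to 4 dp, full precision carried).
D = 0.0827² + 0.1128² + 0.0376² + 0.4962² + 0.0752² + 0.0977² + 0.0977² = 0.0068 + 0.0127 + 0.0014 + 0.2463 + 0.0057 + 0.0096 + 0.0096 = 0.2920.
To 2 decimal places, D = 0.29.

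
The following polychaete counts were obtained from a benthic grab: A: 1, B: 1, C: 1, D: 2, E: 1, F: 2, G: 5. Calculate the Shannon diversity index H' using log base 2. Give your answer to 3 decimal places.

Total N = 1+1+1+2+1+2+5 = 13, so the proportions are 0.07692, 0.07692, 0.07692, 0.15385, 0.07692, 0.15385, 0.38462 (working shown to 5 dp, full precision carried).
Each pᵢ log₂ pᵢ term: 0.07692×(-3.70044)=-0.28465, 0.07692×(-3.70044)=-0.28465, 0.07692×(-3.70044)=-0.28465, 0.15385×(-2.70044)=-0.41545, 0.07692×(-3.70044)=-0.28465, 0.15385×(-2.70044)=-0.41545, 0.38462×(-1.37851)=-0.53020.
Sum = -2.49970, so H' = 2.500.

2.500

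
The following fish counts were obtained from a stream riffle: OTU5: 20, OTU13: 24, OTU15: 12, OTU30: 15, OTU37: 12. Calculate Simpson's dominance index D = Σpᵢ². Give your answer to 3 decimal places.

Total N = 20+24+12+15+12 = 83, so the proportions are 0.24096, 0.28916, 0.14458, 0.18072, 0.14458 (working shown to 5 dp, full precision carried).
D = 0.24096² + 0.28916² + 0.14458² + 0.18072² + 0.14458² = 0.05806 + 0.08361 + 0.02090 + 0.03266 + 0.02090 = 0.21614.
To 3 decimal places, D = 0.216.

0.216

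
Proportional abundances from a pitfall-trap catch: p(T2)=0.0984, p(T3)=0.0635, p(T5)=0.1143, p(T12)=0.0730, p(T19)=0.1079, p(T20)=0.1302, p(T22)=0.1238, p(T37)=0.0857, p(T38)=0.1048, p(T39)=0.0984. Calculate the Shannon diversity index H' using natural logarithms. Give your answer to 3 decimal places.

Each pᵢ ln pᵢ term (working shown to 5 dp, full precision carried): 0.0984×(-2.31871)=-0.22816, 0.0635×(-2.75672)=-0.17505, 0.1143×(-2.16893)=-0.24791, 0.073×(-2.61730)=-0.19106, 0.1079×(-2.22655)=-0.24024, 0.1302×(-2.03868)=-0.26544, 0.1238×(-2.08909)=-0.25863, 0.0857×(-2.45690)=-0.21056, 0.1048×(-2.25570)=-0.23640, 0.0984×(-2.31871)=-0.22816.
Sum = -2.28161, so H' = 2.282.

2.282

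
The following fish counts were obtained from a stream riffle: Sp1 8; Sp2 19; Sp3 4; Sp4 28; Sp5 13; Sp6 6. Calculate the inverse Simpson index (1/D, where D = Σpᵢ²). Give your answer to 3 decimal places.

4.255

Total N = 8+19+4+28+13+6 = 78, so the proportions are 0.1025641, 0.2435897, 0.0512821, 0.3589744, 0.1666667, 0.0769231 (working shown to 7 dp, full precision carried).
D = 0.1025641² + 0.2435897² + 0.0512821² + 0.3589744² + 0.1666667² + 0.0769231² = 0.0105194 + 0.0593360 + 0.0026298 + 0.1288626 + 0.0277778 + 0.0059172 = 0.2350427.
So 1/D = 4.25455, i.e. 4.255 to 3 decimal places.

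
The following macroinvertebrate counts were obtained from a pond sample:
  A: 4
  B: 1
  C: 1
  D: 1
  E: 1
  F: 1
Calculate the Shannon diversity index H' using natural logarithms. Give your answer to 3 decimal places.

Total N = 4+1+1+1+1+1 = 9, so the proportions are 0.44444, 0.11111, 0.11111, 0.11111, 0.11111, 0.11111 (working shown to 5 dp, full precision carried).
Each pᵢ ln pᵢ term: 0.44444×(-0.81093)=-0.36041, 0.11111×(-2.19722)=-0.24414, 0.11111×(-2.19722)=-0.24414, 0.11111×(-2.19722)=-0.24414, 0.11111×(-2.19722)=-0.24414, 0.11111×(-2.19722)=-0.24414.
Sum = -1.58109, so H' = 1.581.

1.581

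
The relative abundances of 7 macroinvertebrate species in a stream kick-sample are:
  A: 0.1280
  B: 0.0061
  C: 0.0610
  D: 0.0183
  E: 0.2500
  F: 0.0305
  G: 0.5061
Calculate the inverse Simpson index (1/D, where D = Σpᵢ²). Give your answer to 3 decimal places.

2.941

D = 0.128² + 0.0061² + 0.061² + 0.0183² + 0.25² + 0.0305² + 0.5061² = 0.016384 + 0.000037 + 0.003721 + 0.000335 + 0.062500 + 0.000930 + 0.256137 = 0.340045 (working shown to 6 dp, full precision carried).
So 1/D = 2.94079, i.e. 2.941 to 3 decimal places.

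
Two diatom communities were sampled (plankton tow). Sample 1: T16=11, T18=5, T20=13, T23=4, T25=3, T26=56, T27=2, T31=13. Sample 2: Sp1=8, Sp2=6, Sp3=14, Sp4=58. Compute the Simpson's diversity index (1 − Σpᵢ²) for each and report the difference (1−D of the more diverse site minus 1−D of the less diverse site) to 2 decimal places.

0.18

Sample 1: N=107, proportions 0.1028, 0.04673, 0.1215, 0.03738, 0.02804, 0.52336, 0.01869, 0.1215, giving 1−D = 0.68128 (working shown to 5 dp, full precision carried).
Sample 2: N=86, proportions 0.09302, 0.06977, 0.16279, 0.67442, giving 1−D = 0.50514.
Difference = |0.68128 − 0.50514| = 0.17614, i.e. 0.18 to 2 decimal places.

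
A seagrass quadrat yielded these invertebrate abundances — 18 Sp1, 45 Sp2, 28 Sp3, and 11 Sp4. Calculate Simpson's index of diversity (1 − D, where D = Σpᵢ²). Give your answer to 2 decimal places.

0.69

Total N = 18+45+28+11 = 102, so the proportions are 0.1765, 0.4412, 0.2745, 0.1078 (working shown to 4 dp, full precision carried).
D = 0.1765² + 0.4412² + 0.2745² + 0.1078² = 0.0311 + 0.1946 + 0.0754 + 0.0116 = 0.3128.
So 1 − D = 0.6872, i.e. 0.69 to 2 decimal places.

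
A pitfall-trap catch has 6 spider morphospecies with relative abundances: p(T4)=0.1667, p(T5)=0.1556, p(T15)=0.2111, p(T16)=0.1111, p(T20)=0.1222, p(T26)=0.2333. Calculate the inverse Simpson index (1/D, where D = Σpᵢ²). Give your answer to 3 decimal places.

5.610

D = 0.1667² + 0.1556² + 0.2111² + 0.1111² + 0.1222² + 0.2333² = 0.0277889 + 0.0242114 + 0.0445632 + 0.0123432 + 0.0149328 + 0.0544289 = 0.1782684 (working shown to 7 dp, full precision carried).
So 1/D = 5.60952, i.e. 5.610 to 3 decimal places.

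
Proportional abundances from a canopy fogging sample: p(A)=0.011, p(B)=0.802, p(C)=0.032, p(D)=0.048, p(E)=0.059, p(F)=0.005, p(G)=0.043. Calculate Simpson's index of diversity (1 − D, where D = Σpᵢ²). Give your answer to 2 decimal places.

D = 0.011² + 0.802² + 0.032² + 0.048² + 0.059² + 0.005² + 0.043² = 0.0001 + 0.6432 + 0.0010 + 0.0023 + 0.0035 + 0.0000 + 0.0018 = 0.6520 (working shown to 4 dp, full precision carried).
So 1 − D = 0.3480, i.e. 0.35 to 2 decimal places.

0.35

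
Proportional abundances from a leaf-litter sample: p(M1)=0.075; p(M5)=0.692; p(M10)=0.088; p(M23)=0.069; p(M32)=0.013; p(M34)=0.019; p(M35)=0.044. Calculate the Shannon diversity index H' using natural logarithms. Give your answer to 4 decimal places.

Each pᵢ ln pᵢ term (working shown to 6 dp, full precision carried): 0.075×(-2.590267)=-0.194270, 0.692×(-0.368169)=-0.254773, 0.088×(-2.430418)=-0.213877, 0.069×(-2.673649)=-0.184482, 0.013×(-4.342806)=-0.056456, 0.019×(-3.963316)=-0.075303, 0.044×(-3.123566)=-0.137437.
Sum = -1.116598, so H' = 1.1166.

1.1166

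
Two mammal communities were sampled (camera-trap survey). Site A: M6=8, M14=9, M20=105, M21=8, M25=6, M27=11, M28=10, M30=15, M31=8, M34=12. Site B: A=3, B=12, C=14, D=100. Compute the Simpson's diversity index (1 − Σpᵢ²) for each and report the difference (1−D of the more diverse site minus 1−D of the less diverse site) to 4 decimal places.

0.2984

Site A: N=192, proportions 0.041667, 0.046875, 0.546875, 0.041667, 0.03125, 0.057292, 0.052083, 0.078125, 0.041667, 0.0625, giving 1−D = 0.676541 (working shown to 6 dp, full precision carried).
Site B: N=129, proportions 0.023256, 0.093023, 0.108527, 0.775194, giving 1−D = 0.378102.
Difference = |0.676541 − 0.378102| = 0.298439, i.e. 0.2984 to 4 decimal places.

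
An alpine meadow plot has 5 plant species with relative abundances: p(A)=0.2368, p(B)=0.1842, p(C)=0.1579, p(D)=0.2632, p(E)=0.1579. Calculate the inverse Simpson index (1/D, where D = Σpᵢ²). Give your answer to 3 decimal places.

4.781

D = 0.2368² + 0.1842² + 0.1579² + 0.2632² + 0.1579² = 0.0560742 + 0.0339296 + 0.0249324 + 0.0692742 + 0.0249324 = 0.2091429 (working shown to 7 dp, full precision carried).
So 1/D = 4.78142, i.e. 4.781 to 3 decimal places.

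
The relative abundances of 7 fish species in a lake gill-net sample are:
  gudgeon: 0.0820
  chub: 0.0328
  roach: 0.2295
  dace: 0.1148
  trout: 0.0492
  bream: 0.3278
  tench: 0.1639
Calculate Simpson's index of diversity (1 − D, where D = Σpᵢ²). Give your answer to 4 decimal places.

0.7896

D = 0.082² + 0.0328² + 0.2295² + 0.1148² + 0.0492² + 0.3278² + 0.1639² = 0.006724 + 0.001076 + 0.052670 + 0.013179 + 0.002421 + 0.107453 + 0.026863 = 0.210386 (working shown to 6 dp, full precision carried).
So 1 − D = 0.789614, i.e. 0.7896 to 4 decimal places.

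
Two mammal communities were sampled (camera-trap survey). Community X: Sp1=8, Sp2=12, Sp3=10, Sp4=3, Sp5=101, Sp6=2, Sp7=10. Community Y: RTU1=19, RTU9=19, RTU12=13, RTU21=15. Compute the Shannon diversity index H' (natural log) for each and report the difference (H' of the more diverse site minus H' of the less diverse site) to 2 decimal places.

Community X: N=146, proportions 0.0548, 0.0822, 0.0685, 0.0205, 0.6918, 0.0137, 0.0685, giving H' = 1.1253 (working shown to 4 dp, full precision carried).
Community Y: N=66, proportions 0.2879, 0.2879, 0.197, 0.2273, giving H' = 1.3737.
Difference = |1.1253 − 1.3737| = 0.2484, i.e. 0.25 to 2 decimal places.

0.25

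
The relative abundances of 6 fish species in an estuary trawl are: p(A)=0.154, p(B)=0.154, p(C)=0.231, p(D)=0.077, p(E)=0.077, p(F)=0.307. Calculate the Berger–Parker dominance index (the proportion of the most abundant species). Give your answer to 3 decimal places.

The largest proportion is 0.307, i.e. d = 0.307 to 3 decimal places.

0.307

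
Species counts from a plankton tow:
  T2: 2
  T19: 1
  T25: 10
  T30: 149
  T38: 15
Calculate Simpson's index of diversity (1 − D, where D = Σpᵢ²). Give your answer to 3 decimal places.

0.281

Total N = 2+1+10+149+15 = 177, so the proportions are 0.0113, 0.00565, 0.0565, 0.84181, 0.08475 (working shown to 5 dp, full precision carried).
D = 0.0113² + 0.00565² + 0.0565² + 0.84181² + 0.08475² = 0.00013 + 0.00003 + 0.00319 + 0.70864 + 0.00718 = 0.71917.
So 1 − D = 0.28083, i.e. 0.281 to 3 decimal places.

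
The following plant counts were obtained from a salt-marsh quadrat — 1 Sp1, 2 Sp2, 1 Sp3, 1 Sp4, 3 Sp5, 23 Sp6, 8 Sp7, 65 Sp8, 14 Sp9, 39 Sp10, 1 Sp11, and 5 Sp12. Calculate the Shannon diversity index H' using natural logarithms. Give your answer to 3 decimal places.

Total N = 1+2+1+1+3+23+8+65+14+39+1+5 = 163, so the proportions are 0.00613, 0.01227, 0.00613, 0.00613, 0.0184, 0.1411, 0.04908, 0.39877, 0.08589, 0.23926, 0.00613, 0.03067 (working shown to 5 dp, full precision carried).
Each pᵢ ln pᵢ term: 0.00613×(-5.09375)=-0.03125, 0.01227×(-4.40060)=-0.05400, 0.00613×(-5.09375)=-0.03125, 0.00613×(-5.09375)=-0.03125, 0.0184×(-3.99514)=-0.07353, 0.1411×(-1.95826)=-0.27632, 0.04908×(-3.01431)=-0.14794, 0.39877×(-0.91936)=-0.36662, 0.08589×(-2.45469)=-0.21083, 0.23926×(-1.43019)=-0.34219, 0.00613×(-5.09375)=-0.03125, 0.03067×(-3.48431)=-0.10688.
Sum = -1.70331, so H' = 1.703.

1.703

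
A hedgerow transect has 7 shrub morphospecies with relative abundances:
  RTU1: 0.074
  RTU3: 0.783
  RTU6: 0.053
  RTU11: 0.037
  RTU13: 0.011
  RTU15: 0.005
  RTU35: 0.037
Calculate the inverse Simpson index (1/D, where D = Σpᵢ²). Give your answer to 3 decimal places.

D = 0.074² + 0.783² + 0.053² + 0.037² + 0.011² + 0.005² + 0.037² = 0.005476 + 0.613089 + 0.002809 + 0.001369 + 0.000121 + 0.000025 + 0.001369 = 0.624258 (working shown to 6 dp, full precision carried).
So 1/D = 1.60190, i.e. 1.602 to 3 decimal places.

1.602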